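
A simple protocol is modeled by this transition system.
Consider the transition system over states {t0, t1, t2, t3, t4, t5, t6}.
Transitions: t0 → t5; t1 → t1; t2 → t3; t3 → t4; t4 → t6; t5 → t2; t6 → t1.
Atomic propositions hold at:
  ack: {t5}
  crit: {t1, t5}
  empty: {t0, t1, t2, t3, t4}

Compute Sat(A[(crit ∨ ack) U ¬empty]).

Sat(crit ∨ ack) = {t1, t5}
Sat(¬empty) = {t5, t6}
A[(crit ∨ ack) U ¬empty]: least fixpoint, start Z0 = Sat(¬empty) = {t5, t6}, add states in Sat(crit ∨ ack) with every successor in Z. Already a fixed point.
Sat(A[(crit ∨ ack) U ¬empty]) = {t5, t6}

{t5, t6}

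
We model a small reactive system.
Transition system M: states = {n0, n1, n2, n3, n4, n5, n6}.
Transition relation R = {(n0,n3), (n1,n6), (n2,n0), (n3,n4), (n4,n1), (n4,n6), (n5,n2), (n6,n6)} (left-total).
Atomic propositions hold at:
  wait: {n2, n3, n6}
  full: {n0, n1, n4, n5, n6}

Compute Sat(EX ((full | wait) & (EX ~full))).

Sat(full | wait) = {n0, n1, n2, n3, n4, n5, n6}
Sat(~full) = {n2, n3}
Sat(EX ~full) = {s : some successor in {n2, n3}} = {n0, n5}
Sat((full | wait) & (EX ~full)) = {n0, n5}
Sat(EX ((full | wait) & (EX ~full))) = {s : some successor in {n0, n5}} = {n2}

{n2}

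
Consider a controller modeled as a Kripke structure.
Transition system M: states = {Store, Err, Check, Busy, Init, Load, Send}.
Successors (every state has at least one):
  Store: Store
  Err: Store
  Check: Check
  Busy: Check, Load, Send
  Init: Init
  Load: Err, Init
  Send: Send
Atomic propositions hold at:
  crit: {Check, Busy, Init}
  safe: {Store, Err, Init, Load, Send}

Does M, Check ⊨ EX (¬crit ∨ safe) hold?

No

Sat(¬crit) = {Store, Err, Load, Send}
Sat(¬crit ∨ safe) = {Store, Err, Init, Load, Send}
Sat(EX (¬crit ∨ safe)) = {s : some successor in {Store, Err, Init, Load, Send}} = {Store, Err, Busy, Init, Load, Send}
Check ∉ Sat(EX (¬crit ∨ safe)) = {Store, Err, Busy, Init, Load, Send}, so the formula does not hold at Check.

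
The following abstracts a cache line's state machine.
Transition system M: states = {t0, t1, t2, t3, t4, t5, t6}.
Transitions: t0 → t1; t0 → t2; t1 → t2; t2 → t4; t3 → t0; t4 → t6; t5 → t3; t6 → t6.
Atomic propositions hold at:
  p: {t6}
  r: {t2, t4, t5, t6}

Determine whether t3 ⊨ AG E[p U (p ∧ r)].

No

Sat(p ∧ r) = {t6}
E[p U (p ∧ r)]: least fixpoint, start Z0 = Sat((p ∧ r)) = {t6}, add states in Sat(p) with some successor in Z. Already a fixed point.
Sat(E[p U (p ∧ r)]) = {t6}
AG E[p U (p ∧ r)]: greatest fixpoint, start Z0 = {t6}, keep only states in Sat with every successor in Z. Already a fixed point.
Sat(AG E[p U (p ∧ r)]) = {t6}
t3 ∉ Sat(AG E[p U (p ∧ r)]) = {t6}, so the formula does not hold at t3.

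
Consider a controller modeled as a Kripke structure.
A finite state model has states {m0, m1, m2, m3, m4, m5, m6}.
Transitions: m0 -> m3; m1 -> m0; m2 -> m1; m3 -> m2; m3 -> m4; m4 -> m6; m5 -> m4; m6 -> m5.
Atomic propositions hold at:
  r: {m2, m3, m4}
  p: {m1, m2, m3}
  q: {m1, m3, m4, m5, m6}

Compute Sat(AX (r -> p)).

Sat(r -> p) = {m0, m1, m2, m3, m5, m6}
Sat(AX (r -> p)) = {s : every successor in {m0, m1, m2, m3, m5, m6}} = {m0, m1, m2, m4, m6}

{m0, m1, m2, m4, m6}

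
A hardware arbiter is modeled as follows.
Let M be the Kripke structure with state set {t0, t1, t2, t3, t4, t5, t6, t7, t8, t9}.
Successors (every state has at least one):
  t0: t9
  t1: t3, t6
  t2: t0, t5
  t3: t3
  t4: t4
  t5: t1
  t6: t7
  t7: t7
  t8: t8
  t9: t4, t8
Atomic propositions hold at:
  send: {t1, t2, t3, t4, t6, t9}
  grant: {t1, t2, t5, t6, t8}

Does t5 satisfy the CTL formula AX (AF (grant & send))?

Sat(grant & send) = {t1, t2, t6}
AF (grant & send): least fixpoint, start Z0 = {t1, t2, t6}, add states with every successor in Z. Z1 = {t1, t2, t5, t6}; fixed.
Sat(AF (grant & send)) = {t1, t2, t5, t6}
Sat(AX (AF (grant & send))) = {s : every successor in {t1, t2, t5, t6}} = {t5}
t5 ∈ Sat(AX (AF (grant & send))) = {t5}, so the formula holds at t5.

Yes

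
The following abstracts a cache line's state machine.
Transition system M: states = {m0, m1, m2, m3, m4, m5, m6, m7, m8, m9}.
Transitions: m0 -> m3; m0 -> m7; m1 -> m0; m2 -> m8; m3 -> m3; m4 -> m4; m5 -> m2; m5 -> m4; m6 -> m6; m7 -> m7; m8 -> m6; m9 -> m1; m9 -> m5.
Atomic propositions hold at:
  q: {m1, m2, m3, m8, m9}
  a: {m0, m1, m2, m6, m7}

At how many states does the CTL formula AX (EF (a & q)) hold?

1

Sat(a & q) = {m1, m2}
EF (a & q): least fixpoint, start Z0 = {m1, m2}, add states with some successor in Z. Z1 = {m1, m2, m5, m9}; fixed.
Sat(EF (a & q)) = {m1, m2, m5, m9}
Sat(AX (EF (a & q))) = {s : every successor in {m1, m2, m5, m9}} = {m9}
|Sat(AX (EF (a & q)))| = |{m9}| = 1.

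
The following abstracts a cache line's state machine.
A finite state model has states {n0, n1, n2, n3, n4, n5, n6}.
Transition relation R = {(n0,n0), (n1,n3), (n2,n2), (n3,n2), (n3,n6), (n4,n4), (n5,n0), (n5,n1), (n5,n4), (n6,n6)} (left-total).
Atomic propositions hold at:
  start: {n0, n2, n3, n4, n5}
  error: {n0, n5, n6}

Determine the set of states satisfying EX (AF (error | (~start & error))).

{n0, n3, n5, n6}

Sat(~start) = {n1, n6}
Sat(~start & error) = {n6}
Sat(error | (~start & error)) = {n0, n5, n6}
AF (error | (~start & error)): least fixpoint, start Z0 = {n0, n5, n6}, add states with every successor in Z. Already a fixed point.
Sat(AF (error | (~start & error))) = {n0, n5, n6}
Sat(EX (AF (error | (~start & error)))) = {s : some successor in {n0, n5, n6}} = {n0, n3, n5, n6}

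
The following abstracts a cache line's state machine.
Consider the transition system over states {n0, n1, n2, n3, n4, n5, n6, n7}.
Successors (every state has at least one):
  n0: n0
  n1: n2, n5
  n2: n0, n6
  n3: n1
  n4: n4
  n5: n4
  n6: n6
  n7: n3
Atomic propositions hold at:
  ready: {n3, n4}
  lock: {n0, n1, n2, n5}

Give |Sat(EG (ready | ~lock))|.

Sat(~lock) = {n3, n4, n6, n7}
Sat(ready | ~lock) = {n3, n4, n6, n7}
EG (ready | ~lock): greatest fixpoint, start Z0 = {n3, n4, n6, n7}, keep only states in Sat with some successor in Z. Z1 = {n4, n6, n7}; Z2 = {n4, n6}; fixed.
Sat(EG (ready | ~lock)) = {n4, n6}
|Sat(EG (ready | ~lock))| = |{n4, n6}| = 2.

2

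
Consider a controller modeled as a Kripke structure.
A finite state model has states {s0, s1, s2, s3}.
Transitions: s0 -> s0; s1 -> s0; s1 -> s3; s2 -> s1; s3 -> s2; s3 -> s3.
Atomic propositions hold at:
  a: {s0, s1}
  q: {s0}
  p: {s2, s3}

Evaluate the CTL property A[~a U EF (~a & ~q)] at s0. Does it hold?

Sat(~a) = {s2, s3}
Sat(~q) = {s1, s2, s3}
Sat(~a & ~q) = {s2, s3}
EF (~a & ~q): least fixpoint, start Z0 = {s2, s3}, add states with some successor in Z. Z1 = {s1, s2, s3}; fixed.
Sat(EF (~a & ~q)) = {s1, s2, s3}
A[~a U EF (~a & ~q)]: least fixpoint, start Z0 = Sat(EF (~a & ~q)) = {s1, s2, s3}, add states in Sat(~a) with every successor in Z. Already a fixed point.
Sat(A[~a U EF (~a & ~q)]) = {s1, s2, s3}
s0 ∉ Sat(A[~a U EF (~a & ~q)]) = {s1, s2, s3}, so the formula does not hold at s0.

No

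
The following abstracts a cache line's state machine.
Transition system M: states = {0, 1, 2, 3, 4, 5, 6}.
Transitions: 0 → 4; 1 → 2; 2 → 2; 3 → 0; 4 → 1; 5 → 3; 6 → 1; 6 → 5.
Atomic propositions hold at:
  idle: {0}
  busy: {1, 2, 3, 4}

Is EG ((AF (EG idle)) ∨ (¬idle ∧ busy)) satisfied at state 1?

Yes

EG idle: greatest fixpoint, start Z0 = {0}, keep only states in Sat with some successor in Z. Z1 = ∅; fixed.
Sat(EG idle) = ∅
AF (EG idle): least fixpoint, start Z0 = ∅, add states with every successor in Z. Already a fixed point.
Sat(AF (EG idle)) = ∅
Sat(¬idle) = {1, 2, 3, 4, 5, 6}
Sat(¬idle ∧ busy) = {1, 2, 3, 4}
Sat((AF (EG idle)) ∨ (¬idle ∧ busy)) = {1, 2, 3, 4}
EG ((AF (EG idle)) ∨ (¬idle ∧ busy)): greatest fixpoint, start Z0 = {1, 2, 3, 4}, keep only states in Sat with some successor in Z. Z1 = {1, 2, 4}; fixed.
Sat(EG ((AF (EG idle)) ∨ (¬idle ∧ busy))) = {1, 2, 4}
1 ∈ Sat(EG ((AF (EG idle)) ∨ (¬idle ∧ busy))) = {1, 2, 4}, so the formula holds at 1.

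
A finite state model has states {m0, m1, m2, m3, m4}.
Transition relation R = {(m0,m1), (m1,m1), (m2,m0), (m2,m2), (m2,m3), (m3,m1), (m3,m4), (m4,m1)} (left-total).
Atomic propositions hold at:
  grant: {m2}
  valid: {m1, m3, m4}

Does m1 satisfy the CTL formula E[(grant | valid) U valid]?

Sat(grant | valid) = {m1, m2, m3, m4}
E[(grant | valid) U valid]: least fixpoint, start Z0 = Sat(valid) = {m1, m3, m4}, add states in Sat(grant | valid) with some successor in Z. Z1 = {m1, m2, m3, m4}; fixed.
Sat(E[(grant | valid) U valid]) = {m1, m2, m3, m4}
m1 ∈ Sat(E[(grant | valid) U valid]) = {m1, m2, m3, m4}, so the formula holds at m1.

Yes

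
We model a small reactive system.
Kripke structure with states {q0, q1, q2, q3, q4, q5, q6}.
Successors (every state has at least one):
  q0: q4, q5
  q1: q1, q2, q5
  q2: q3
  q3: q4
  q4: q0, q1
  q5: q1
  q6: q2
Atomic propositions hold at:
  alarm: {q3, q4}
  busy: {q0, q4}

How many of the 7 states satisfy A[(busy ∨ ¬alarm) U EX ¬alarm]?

Sat(¬alarm) = {q0, q1, q2, q5, q6}
Sat(busy ∨ ¬alarm) = {q0, q1, q2, q4, q5, q6}
Sat(EX ¬alarm) = {s : some successor in {q0, q1, q2, q5, q6}} = {q0, q1, q4, q5, q6}
A[(busy ∨ ¬alarm) U EX ¬alarm]: least fixpoint, start Z0 = Sat(EX ¬alarm) = {q0, q1, q4, q5, q6}, add states in Sat(busy ∨ ¬alarm) with every successor in Z. Already a fixed point.
Sat(A[(busy ∨ ¬alarm) U EX ¬alarm]) = {q0, q1, q4, q5, q6}
|Sat(A[(busy ∨ ¬alarm) U EX ¬alarm])| = |{q0, q1, q4, q5, q6}| = 5.

5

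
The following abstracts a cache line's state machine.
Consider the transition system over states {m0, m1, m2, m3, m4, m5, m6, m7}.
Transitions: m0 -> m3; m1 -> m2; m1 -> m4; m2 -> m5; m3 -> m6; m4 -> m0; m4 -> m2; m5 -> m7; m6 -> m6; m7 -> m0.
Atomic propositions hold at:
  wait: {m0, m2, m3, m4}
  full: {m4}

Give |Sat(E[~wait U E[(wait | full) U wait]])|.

Sat(~wait) = {m1, m5, m6, m7}
Sat(wait | full) = {m0, m2, m3, m4}
E[(wait | full) U wait]: least fixpoint, start Z0 = Sat(wait) = {m0, m2, m3, m4}, add states in Sat(wait | full) with some successor in Z. Already a fixed point.
Sat(E[(wait | full) U wait]) = {m0, m2, m3, m4}
E[~wait U E[(wait | full) U wait]]: least fixpoint, start Z0 = Sat(E[(wait | full) U wait]) = {m0, m2, m3, m4}, add states in Sat(~wait) with some successor in Z. Z1 = {m0, m1, m2, m3, m4, m7}; Z2 = {m0, m1, m2, m3, m4, m5, m7}; fixed.
Sat(E[~wait U E[(wait | full) U wait]]) = {m0, m1, m2, m3, m4, m5, m7}
|Sat(E[~wait U E[(wait | full) U wait]])| = |{m0, m1, m2, m3, m4, m5, m7}| = 7.

7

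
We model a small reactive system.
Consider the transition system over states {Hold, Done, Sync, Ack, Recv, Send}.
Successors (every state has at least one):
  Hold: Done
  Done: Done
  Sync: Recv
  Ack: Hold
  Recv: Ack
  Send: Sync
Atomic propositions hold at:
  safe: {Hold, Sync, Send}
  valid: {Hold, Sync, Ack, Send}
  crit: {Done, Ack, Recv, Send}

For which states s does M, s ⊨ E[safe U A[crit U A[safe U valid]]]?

{Hold, Sync, Ack, Recv, Send}

A[safe U valid]: least fixpoint, start Z0 = Sat(valid) = {Hold, Sync, Ack, Send}, add states in Sat(safe) with every successor in Z. Already a fixed point.
Sat(A[safe U valid]) = {Hold, Sync, Ack, Send}
A[crit U A[safe U valid]]: least fixpoint, start Z0 = Sat(A[safe U valid]) = {Hold, Sync, Ack, Send}, add states in Sat(crit) with every successor in Z. Z1 = {Hold, Sync, Ack, Recv, Send}; fixed.
Sat(A[crit U A[safe U valid]]) = {Hold, Sync, Ack, Recv, Send}
E[safe U A[crit U A[safe U valid]]]: least fixpoint, start Z0 = Sat(A[crit U A[safe U valid]]) = {Hold, Sync, Ack, Recv, Send}, add states in Sat(safe) with some successor in Z. Already a fixed point.
Sat(E[safe U A[crit U A[safe U valid]]]) = {Hold, Sync, Ack, Recv, Send}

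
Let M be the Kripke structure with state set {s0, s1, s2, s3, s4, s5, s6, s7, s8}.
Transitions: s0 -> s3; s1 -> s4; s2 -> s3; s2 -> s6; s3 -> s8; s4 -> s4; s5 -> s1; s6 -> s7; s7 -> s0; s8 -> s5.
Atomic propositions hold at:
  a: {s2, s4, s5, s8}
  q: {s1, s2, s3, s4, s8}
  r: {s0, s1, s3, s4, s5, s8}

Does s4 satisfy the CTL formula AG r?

Yes

AG r: greatest fixpoint, start Z0 = {s0, s1, s3, s4, s5, s8}, keep only states in Sat with every successor in Z. Already a fixed point.
Sat(AG r) = {s0, s1, s3, s4, s5, s8}
s4 ∈ Sat(AG r) = {s0, s1, s3, s4, s5, s8}, so the formula holds at s4.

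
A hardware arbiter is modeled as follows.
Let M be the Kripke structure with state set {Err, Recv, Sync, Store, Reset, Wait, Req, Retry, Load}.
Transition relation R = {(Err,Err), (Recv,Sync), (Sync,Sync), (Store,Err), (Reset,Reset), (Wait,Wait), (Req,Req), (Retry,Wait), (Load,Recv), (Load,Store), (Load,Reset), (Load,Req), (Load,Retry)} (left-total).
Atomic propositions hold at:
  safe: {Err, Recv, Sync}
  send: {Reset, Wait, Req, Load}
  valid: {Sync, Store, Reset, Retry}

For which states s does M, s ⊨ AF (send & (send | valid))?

Sat(send | valid) = {Sync, Store, Reset, Wait, Req, Retry, Load}
Sat(send & (send | valid)) = {Reset, Wait, Req, Load}
AF (send & (send | valid)): least fixpoint, start Z0 = {Reset, Wait, Req, Load}, add states with every successor in Z. Z1 = {Reset, Wait, Req, Retry, Load}; fixed.
Sat(AF (send & (send | valid))) = {Reset, Wait, Req, Retry, Load}

{Reset, Wait, Req, Retry, Load}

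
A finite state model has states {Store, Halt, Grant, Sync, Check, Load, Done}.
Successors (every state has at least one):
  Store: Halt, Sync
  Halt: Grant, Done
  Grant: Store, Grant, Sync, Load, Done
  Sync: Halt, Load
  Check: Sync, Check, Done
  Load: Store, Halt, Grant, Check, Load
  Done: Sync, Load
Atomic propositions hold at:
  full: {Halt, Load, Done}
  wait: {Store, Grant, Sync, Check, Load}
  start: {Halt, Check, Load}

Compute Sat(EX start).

{Store, Grant, Sync, Check, Load, Done}

Sat(EX start) = {s : some successor in {Halt, Check, Load}} = {Store, Grant, Sync, Check, Load, Done}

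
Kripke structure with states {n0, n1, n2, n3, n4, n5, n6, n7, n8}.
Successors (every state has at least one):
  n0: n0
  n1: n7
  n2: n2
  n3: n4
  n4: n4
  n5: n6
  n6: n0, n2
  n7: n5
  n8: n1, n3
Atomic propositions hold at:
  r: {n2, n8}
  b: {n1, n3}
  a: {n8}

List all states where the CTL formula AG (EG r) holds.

{n2}

EG r: greatest fixpoint, start Z0 = {n2, n8}, keep only states in Sat with some successor in Z. Z1 = {n2}; fixed.
Sat(EG r) = {n2}
AG (EG r): greatest fixpoint, start Z0 = {n2}, keep only states in Sat with every successor in Z. Already a fixed point.
Sat(AG (EG r)) = {n2}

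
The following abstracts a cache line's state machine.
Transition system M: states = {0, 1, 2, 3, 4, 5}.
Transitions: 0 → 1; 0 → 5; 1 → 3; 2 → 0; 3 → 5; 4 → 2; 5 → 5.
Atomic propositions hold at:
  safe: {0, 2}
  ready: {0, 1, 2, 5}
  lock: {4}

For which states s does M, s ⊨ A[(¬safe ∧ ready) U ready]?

{0, 1, 2, 5}

Sat(¬safe) = {1, 3, 4, 5}
Sat(¬safe ∧ ready) = {1, 5}
A[(¬safe ∧ ready) U ready]: least fixpoint, start Z0 = Sat(ready) = {0, 1, 2, 5}, add states in Sat(¬safe ∧ ready) with every successor in Z. Already a fixed point.
Sat(A[(¬safe ∧ ready) U ready]) = {0, 1, 2, 5}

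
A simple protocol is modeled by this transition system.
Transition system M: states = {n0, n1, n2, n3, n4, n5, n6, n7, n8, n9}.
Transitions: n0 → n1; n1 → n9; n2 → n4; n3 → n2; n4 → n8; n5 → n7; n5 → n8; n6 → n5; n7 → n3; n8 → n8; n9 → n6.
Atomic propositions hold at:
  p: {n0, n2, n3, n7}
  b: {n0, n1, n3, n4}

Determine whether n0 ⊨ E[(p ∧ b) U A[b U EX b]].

Yes

Sat(p ∧ b) = {n0, n3}
Sat(EX b) = {s : some successor in {n0, n1, n3, n4}} = {n0, n2, n7}
A[b U EX b]: least fixpoint, start Z0 = Sat(EX b) = {n0, n2, n7}, add states in Sat(b) with every successor in Z. Z1 = {n0, n2, n3, n7}; fixed.
Sat(A[b U EX b]) = {n0, n2, n3, n7}
E[(p ∧ b) U A[b U EX b]]: least fixpoint, start Z0 = Sat(A[b U EX b]) = {n0, n2, n3, n7}, add states in Sat(p ∧ b) with some successor in Z. Already a fixed point.
Sat(E[(p ∧ b) U A[b U EX b]]) = {n0, n2, n3, n7}
n0 ∈ Sat(E[(p ∧ b) U A[b U EX b]]) = {n0, n2, n3, n7}, so the formula holds at n0.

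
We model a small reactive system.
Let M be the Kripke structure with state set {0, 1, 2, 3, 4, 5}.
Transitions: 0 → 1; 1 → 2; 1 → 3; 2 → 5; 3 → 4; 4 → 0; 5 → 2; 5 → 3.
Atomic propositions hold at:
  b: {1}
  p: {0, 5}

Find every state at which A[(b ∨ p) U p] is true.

{0, 5}

Sat(b ∨ p) = {0, 1, 5}
A[(b ∨ p) U p]: least fixpoint, start Z0 = Sat(p) = {0, 5}, add states in Sat(b ∨ p) with every successor in Z. Already a fixed point.
Sat(A[(b ∨ p) U p]) = {0, 5}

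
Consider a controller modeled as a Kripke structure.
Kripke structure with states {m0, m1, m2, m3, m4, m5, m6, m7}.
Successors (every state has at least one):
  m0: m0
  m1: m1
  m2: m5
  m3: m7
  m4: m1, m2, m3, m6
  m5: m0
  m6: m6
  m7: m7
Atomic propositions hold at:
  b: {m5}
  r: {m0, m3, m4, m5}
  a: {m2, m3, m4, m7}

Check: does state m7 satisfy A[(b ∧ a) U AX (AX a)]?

Sat(b ∧ a) = ∅
Sat(AX a) = {s : every successor in {m2, m3, m4, m7}} = {m3, m7}
Sat(AX (AX a)) = {s : every successor in {m3, m7}} = {m3, m7}
A[(b ∧ a) U AX (AX a)]: least fixpoint, start Z0 = Sat(AX (AX a)) = {m3, m7}, add states in Sat(b ∧ a) with every successor in Z. Already a fixed point.
Sat(A[(b ∧ a) U AX (AX a)]) = {m3, m7}
m7 ∈ Sat(A[(b ∧ a) U AX (AX a)]) = {m3, m7}, so the formula holds at m7.

Yes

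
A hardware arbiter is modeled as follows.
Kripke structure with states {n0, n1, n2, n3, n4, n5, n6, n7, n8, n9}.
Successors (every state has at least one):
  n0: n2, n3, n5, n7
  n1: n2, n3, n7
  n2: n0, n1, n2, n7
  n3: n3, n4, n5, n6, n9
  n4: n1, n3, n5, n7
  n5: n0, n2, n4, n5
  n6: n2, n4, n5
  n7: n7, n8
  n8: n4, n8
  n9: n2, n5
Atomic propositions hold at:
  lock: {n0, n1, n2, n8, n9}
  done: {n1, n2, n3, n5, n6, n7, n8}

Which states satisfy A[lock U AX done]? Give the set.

{n0, n1, n4, n7, n9}

Sat(AX done) = {s : every successor in {n1, n2, n3, n5, n6, n7, n8}} = {n0, n1, n4, n7, n9}
A[lock U AX done]: least fixpoint, start Z0 = Sat(AX done) = {n0, n1, n4, n7, n9}, add states in Sat(lock) with every successor in Z. Already a fixed point.
Sat(A[lock U AX done]) = {n0, n1, n4, n7, n9}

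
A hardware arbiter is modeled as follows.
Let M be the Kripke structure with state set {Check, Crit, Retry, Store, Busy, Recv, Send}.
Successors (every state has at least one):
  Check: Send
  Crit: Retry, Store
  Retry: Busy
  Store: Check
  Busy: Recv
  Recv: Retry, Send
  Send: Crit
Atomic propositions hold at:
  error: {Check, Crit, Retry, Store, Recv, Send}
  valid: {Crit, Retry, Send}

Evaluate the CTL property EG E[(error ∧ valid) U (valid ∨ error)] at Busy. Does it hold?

Sat(error ∧ valid) = {Crit, Retry, Send}
Sat(valid ∨ error) = {Check, Crit, Retry, Store, Recv, Send}
E[(error ∧ valid) U (valid ∨ error)]: least fixpoint, start Z0 = Sat((valid ∨ error)) = {Check, Crit, Retry, Store, Recv, Send}, add states in Sat(error ∧ valid) with some successor in Z. Already a fixed point.
Sat(E[(error ∧ valid) U (valid ∨ error)]) = {Check, Crit, Retry, Store, Recv, Send}
EG E[(error ∧ valid) U (valid ∨ error)]: greatest fixpoint, start Z0 = {Check, Crit, Retry, Store, Recv, Send}, keep only states in Sat with some successor in Z. Z1 = {Check, Crit, Store, Recv, Send}; fixed.
Sat(EG E[(error ∧ valid) U (valid ∨ error)]) = {Check, Crit, Store, Recv, Send}
Busy ∉ Sat(EG E[(error ∧ valid) U (valid ∨ error)]) = {Check, Crit, Store, Recv, Send}, so the formula does not hold at Busy.

No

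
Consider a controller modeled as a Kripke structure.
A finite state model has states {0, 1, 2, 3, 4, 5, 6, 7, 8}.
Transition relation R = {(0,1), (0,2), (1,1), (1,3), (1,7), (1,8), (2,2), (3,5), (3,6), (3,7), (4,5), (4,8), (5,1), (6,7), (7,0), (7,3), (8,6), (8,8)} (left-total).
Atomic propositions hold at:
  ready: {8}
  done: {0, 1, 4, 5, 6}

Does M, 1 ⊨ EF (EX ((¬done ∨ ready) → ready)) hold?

Yes

Sat(¬done) = {2, 3, 7, 8}
Sat(¬done ∨ ready) = {2, 3, 7, 8}
Sat((¬done ∨ ready) → ready) = {0, 1, 4, 5, 6, 8}
Sat(EX ((¬done ∨ ready) → ready)) = {s : some successor in {0, 1, 4, 5, 6, 8}} = {0, 1, 3, 4, 5, 7, 8}
EF (EX ((¬done ∨ ready) → ready)): least fixpoint, start Z0 = {0, 1, 3, 4, 5, 7, 8}, add states with some successor in Z. Z1 = {0, 1, 3, 4, 5, 6, 7, 8}; fixed.
Sat(EF (EX ((¬done ∨ ready) → ready))) = {0, 1, 3, 4, 5, 6, 7, 8}
1 ∈ Sat(EF (EX ((¬done ∨ ready) → ready))) = {0, 1, 3, 4, 5, 6, 7, 8}, so the formula holds at 1.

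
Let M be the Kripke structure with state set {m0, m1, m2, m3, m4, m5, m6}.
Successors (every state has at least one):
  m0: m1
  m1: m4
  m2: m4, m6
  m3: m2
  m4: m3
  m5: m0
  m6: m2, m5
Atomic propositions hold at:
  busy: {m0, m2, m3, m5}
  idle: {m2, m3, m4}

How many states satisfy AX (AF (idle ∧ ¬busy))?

Sat(¬busy) = {m1, m4, m6}
Sat(idle ∧ ¬busy) = {m4}
AF (idle ∧ ¬busy): least fixpoint, start Z0 = {m4}, add states with every successor in Z. Z1 = {m1, m4}; Z2 = {m0, m1, m4}; Z3 = {m0, m1, m4, m5}; fixed.
Sat(AF (idle ∧ ¬busy)) = {m0, m1, m4, m5}
Sat(AX (AF (idle ∧ ¬busy))) = {s : every successor in {m0, m1, m4, m5}} = {m0, m1, m5}
|Sat(AX (AF (idle ∧ ¬busy)))| = |{m0, m1, m5}| = 3.

3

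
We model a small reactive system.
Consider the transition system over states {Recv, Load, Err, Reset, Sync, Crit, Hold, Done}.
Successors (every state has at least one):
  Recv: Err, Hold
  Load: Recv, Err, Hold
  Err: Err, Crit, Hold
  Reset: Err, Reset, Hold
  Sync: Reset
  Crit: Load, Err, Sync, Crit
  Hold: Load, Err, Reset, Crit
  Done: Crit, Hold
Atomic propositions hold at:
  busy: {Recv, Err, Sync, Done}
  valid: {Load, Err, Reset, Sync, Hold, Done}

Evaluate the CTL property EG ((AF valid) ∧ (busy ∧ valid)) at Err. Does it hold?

Yes

AF valid: least fixpoint, start Z0 = {Load, Err, Reset, Sync, Hold, Done}, add states with every successor in Z. Z1 = {Recv, Load, Err, Reset, Sync, Hold, Done}; fixed.
Sat(AF valid) = {Recv, Load, Err, Reset, Sync, Hold, Done}
Sat(busy ∧ valid) = {Err, Sync, Done}
Sat((AF valid) ∧ (busy ∧ valid)) = {Err, Sync, Done}
EG ((AF valid) ∧ (busy ∧ valid)): greatest fixpoint, start Z0 = {Err, Sync, Done}, keep only states in Sat with some successor in Z. Z1 = {Err}; fixed.
Sat(EG ((AF valid) ∧ (busy ∧ valid))) = {Err}
Err ∈ Sat(EG ((AF valid) ∧ (busy ∧ valid))) = {Err}, so the formula holds at Err.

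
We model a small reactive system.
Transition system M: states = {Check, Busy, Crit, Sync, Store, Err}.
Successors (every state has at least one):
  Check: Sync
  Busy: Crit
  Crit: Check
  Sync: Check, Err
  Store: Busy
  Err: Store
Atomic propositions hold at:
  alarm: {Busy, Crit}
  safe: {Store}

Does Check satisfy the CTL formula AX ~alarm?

Yes

Sat(~alarm) = {Check, Sync, Store, Err}
Sat(AX ~alarm) = {s : every successor in {Check, Sync, Store, Err}} = {Check, Crit, Sync, Err}
Check ∈ Sat(AX ~alarm) = {Check, Crit, Sync, Err}, so the formula holds at Check.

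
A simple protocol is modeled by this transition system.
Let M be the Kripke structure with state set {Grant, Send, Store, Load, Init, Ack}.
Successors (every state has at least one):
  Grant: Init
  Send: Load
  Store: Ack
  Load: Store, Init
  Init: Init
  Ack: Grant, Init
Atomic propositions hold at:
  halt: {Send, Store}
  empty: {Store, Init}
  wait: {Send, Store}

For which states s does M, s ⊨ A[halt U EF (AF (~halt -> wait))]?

{Send, Store, Load}

Sat(~halt) = {Grant, Load, Init, Ack}
Sat(~halt -> wait) = {Send, Store}
AF (~halt -> wait): least fixpoint, start Z0 = {Send, Store}, add states with every successor in Z. Already a fixed point.
Sat(AF (~halt -> wait)) = {Send, Store}
EF (AF (~halt -> wait)): least fixpoint, start Z0 = {Send, Store}, add states with some successor in Z. Z1 = {Send, Store, Load}; fixed.
Sat(EF (AF (~halt -> wait))) = {Send, Store, Load}
A[halt U EF (AF (~halt -> wait))]: least fixpoint, start Z0 = Sat(EF (AF (~halt -> wait))) = {Send, Store, Load}, add states in Sat(halt) with every successor in Z. Already a fixed point.
Sat(A[halt U EF (AF (~halt -> wait))]) = {Send, Store, Load}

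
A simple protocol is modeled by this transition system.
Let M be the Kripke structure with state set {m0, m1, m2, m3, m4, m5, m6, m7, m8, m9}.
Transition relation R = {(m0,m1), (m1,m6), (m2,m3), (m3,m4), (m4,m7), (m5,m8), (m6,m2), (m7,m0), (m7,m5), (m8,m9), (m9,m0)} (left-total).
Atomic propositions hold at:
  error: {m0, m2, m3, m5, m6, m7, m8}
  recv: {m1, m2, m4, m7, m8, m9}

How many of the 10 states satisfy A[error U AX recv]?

Sat(AX recv) = {s : every successor in {m1, m2, m4, m7, m8, m9}} = {m0, m3, m4, m5, m6, m8}
A[error U AX recv]: least fixpoint, start Z0 = Sat(AX recv) = {m0, m3, m4, m5, m6, m8}, add states in Sat(error) with every successor in Z. Z1 = {m0, m2, m3, m4, m5, m6, m7, m8}; fixed.
Sat(A[error U AX recv]) = {m0, m2, m3, m4, m5, m6, m7, m8}
|Sat(A[error U AX recv])| = |{m0, m2, m3, m4, m5, m6, m7, m8}| = 8.

8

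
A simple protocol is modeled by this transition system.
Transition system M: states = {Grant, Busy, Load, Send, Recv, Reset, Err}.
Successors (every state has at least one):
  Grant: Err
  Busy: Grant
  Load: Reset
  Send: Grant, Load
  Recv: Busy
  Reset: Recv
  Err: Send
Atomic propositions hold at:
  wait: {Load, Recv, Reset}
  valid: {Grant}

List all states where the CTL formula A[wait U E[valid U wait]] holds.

{Load, Recv, Reset}

E[valid U wait]: least fixpoint, start Z0 = Sat(wait) = {Load, Recv, Reset}, add states in Sat(valid) with some successor in Z. Already a fixed point.
Sat(E[valid U wait]) = {Load, Recv, Reset}
A[wait U E[valid U wait]]: least fixpoint, start Z0 = Sat(E[valid U wait]) = {Load, Recv, Reset}, add states in Sat(wait) with every successor in Z. Already a fixed point.
Sat(A[wait U E[valid U wait]]) = {Load, Recv, Reset}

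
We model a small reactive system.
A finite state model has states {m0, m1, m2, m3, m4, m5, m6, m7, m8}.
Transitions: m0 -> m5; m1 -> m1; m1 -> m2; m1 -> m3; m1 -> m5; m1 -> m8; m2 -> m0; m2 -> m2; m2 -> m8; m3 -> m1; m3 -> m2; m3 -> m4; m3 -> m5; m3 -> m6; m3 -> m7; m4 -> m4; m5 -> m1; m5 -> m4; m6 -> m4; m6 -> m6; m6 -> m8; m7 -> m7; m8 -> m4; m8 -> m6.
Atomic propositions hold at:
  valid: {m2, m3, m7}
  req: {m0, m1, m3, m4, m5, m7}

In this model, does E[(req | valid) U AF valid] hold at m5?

Sat(req | valid) = {m0, m1, m2, m3, m4, m5, m7}
AF valid: least fixpoint, start Z0 = {m2, m3, m7}, add states with every successor in Z. Already a fixed point.
Sat(AF valid) = {m2, m3, m7}
E[(req | valid) U AF valid]: least fixpoint, start Z0 = Sat(AF valid) = {m2, m3, m7}, add states in Sat(req | valid) with some successor in Z. Z1 = {m1, m2, m3, m7}; Z2 = {m1, m2, m3, m5, m7}; Z3 = {m0, m1, m2, m3, m5, m7}; fixed.
Sat(E[(req | valid) U AF valid]) = {m0, m1, m2, m3, m5, m7}
m5 ∈ Sat(E[(req | valid) U AF valid]) = {m0, m1, m2, m3, m5, m7}, so the formula holds at m5.

Yes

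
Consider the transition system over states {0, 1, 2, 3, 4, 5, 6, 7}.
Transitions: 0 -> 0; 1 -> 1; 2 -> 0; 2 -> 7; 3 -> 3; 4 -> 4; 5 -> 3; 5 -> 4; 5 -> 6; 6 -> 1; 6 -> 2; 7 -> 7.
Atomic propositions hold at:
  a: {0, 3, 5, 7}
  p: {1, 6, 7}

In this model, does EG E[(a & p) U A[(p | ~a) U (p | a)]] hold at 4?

Sat(a & p) = {7}
Sat(~a) = {1, 2, 4, 6}
Sat(p | ~a) = {1, 2, 4, 6, 7}
Sat(p | a) = {0, 1, 3, 5, 6, 7}
A[(p | ~a) U (p | a)]: least fixpoint, start Z0 = Sat((p | a)) = {0, 1, 3, 5, 6, 7}, add states in Sat(p | ~a) with every successor in Z. Z1 = {0, 1, 2, 3, 5, 6, 7}; fixed.
Sat(A[(p | ~a) U (p | a)]) = {0, 1, 2, 3, 5, 6, 7}
E[(a & p) U A[(p | ~a) U (p | a)]]: least fixpoint, start Z0 = Sat(A[(p | ~a) U (p | a)]) = {0, 1, 2, 3, 5, 6, 7}, add states in Sat(a & p) with some successor in Z. Already a fixed point.
Sat(E[(a & p) U A[(p | ~a) U (p | a)]]) = {0, 1, 2, 3, 5, 6, 7}
EG E[(a & p) U A[(p | ~a) U (p | a)]]: greatest fixpoint, start Z0 = {0, 1, 2, 3, 5, 6, 7}, keep only states in Sat with some successor in Z. Already a fixed point.
Sat(EG E[(a & p) U A[(p | ~a) U (p | a)]]) = {0, 1, 2, 3, 5, 6, 7}
4 ∉ Sat(EG E[(a & p) U A[(p | ~a) U (p | a)]]) = {0, 1, 2, 3, 5, 6, 7}, so the formula does not hold at 4.

No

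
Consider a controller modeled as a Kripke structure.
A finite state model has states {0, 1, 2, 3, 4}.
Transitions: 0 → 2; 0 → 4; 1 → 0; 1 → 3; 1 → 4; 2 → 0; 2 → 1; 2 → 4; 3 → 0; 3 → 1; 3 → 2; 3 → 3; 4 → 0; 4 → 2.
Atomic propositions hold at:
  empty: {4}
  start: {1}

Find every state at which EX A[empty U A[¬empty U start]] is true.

Sat(¬empty) = {0, 1, 2, 3}
A[¬empty U start]: least fixpoint, start Z0 = Sat(start) = {1}, add states in Sat(¬empty) with every successor in Z. Already a fixed point.
Sat(A[¬empty U start]) = {1}
A[empty U A[¬empty U start]]: least fixpoint, start Z0 = Sat(A[¬empty U start]) = {1}, add states in Sat(empty) with every successor in Z. Already a fixed point.
Sat(A[empty U A[¬empty U start]]) = {1}
Sat(EX A[empty U A[¬empty U start]]) = {s : some successor in {1}} = {2, 3}

{2, 3}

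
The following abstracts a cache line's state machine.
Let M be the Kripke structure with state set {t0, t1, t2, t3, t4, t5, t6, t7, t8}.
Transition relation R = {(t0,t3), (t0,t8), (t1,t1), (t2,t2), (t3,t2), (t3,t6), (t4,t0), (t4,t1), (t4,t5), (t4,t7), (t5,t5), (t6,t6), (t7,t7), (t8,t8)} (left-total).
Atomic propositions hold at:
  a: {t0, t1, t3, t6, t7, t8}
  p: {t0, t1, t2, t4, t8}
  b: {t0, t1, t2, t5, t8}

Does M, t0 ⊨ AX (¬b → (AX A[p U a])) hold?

No

Sat(¬b) = {t3, t4, t6, t7}
A[p U a]: least fixpoint, start Z0 = Sat(a) = {t0, t1, t3, t6, t7, t8}, add states in Sat(p) with every successor in Z. Already a fixed point.
Sat(A[p U a]) = {t0, t1, t3, t6, t7, t8}
Sat(AX A[p U a]) = {s : every successor in {t0, t1, t3, t6, t7, t8}} = {t0, t1, t6, t7, t8}
Sat(¬b → (AX A[p U a])) = {t0, t1, t2, t5, t6, t7, t8}
Sat(AX (¬b → (AX A[p U a]))) = {s : every successor in {t0, t1, t2, t5, t6, t7, t8}} = {t1, t2, t3, t4, t5, t6, t7, t8}
t0 ∉ Sat(AX (¬b → (AX A[p U a]))) = {t1, t2, t3, t4, t5, t6, t7, t8}, so the formula does not hold at t0.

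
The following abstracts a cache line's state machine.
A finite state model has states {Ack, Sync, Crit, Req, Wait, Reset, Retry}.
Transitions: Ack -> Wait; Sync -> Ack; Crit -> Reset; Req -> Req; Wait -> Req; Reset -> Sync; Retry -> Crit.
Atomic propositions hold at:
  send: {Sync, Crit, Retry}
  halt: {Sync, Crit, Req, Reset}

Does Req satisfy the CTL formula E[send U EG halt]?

Yes

EG halt: greatest fixpoint, start Z0 = {Sync, Crit, Req, Reset}, keep only states in Sat with some successor in Z. Z1 = {Crit, Req, Reset}; Z2 = {Crit, Req}; Z3 = {Req}; fixed.
Sat(EG halt) = {Req}
E[send U EG halt]: least fixpoint, start Z0 = Sat(EG halt) = {Req}, add states in Sat(send) with some successor in Z. Already a fixed point.
Sat(E[send U EG halt]) = {Req}
Req ∈ Sat(E[send U EG halt]) = {Req}, so the formula holds at Req.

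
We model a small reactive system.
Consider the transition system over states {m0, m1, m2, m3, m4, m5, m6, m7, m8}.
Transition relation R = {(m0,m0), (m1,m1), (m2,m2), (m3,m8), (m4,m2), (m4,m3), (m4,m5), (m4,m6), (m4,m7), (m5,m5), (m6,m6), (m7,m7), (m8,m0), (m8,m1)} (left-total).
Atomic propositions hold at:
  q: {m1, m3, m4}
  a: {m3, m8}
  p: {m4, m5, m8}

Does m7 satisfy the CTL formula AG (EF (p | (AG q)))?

No

AG q: greatest fixpoint, start Z0 = {m1, m3, m4}, keep only states in Sat with every successor in Z. Z1 = {m1}; fixed.
Sat(AG q) = {m1}
Sat(p | (AG q)) = {m1, m4, m5, m8}
EF (p | (AG q)): least fixpoint, start Z0 = {m1, m4, m5, m8}, add states with some successor in Z. Z1 = {m1, m3, m4, m5, m8}; fixed.
Sat(EF (p | (AG q))) = {m1, m3, m4, m5, m8}
AG (EF (p | (AG q))): greatest fixpoint, start Z0 = {m1, m3, m4, m5, m8}, keep only states in Sat with every successor in Z. Z1 = {m1, m3, m5}; Z2 = {m1, m5}; fixed.
Sat(AG (EF (p | (AG q)))) = {m1, m5}
m7 ∉ Sat(AG (EF (p | (AG q)))) = {m1, m5}, so the formula does not hold at m7.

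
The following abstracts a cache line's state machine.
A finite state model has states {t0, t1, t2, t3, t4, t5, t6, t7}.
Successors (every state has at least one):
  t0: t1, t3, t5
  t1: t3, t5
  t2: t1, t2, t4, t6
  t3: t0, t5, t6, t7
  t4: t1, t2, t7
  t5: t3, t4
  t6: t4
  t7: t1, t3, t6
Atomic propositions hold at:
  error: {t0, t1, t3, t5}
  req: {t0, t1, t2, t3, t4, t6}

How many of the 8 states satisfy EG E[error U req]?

E[error U req]: least fixpoint, start Z0 = Sat(req) = {t0, t1, t2, t3, t4, t6}, add states in Sat(error) with some successor in Z. Z1 = {t0, t1, t2, t3, t4, t5, t6}; fixed.
Sat(E[error U req]) = {t0, t1, t2, t3, t4, t5, t6}
EG E[error U req]: greatest fixpoint, start Z0 = {t0, t1, t2, t3, t4, t5, t6}, keep only states in Sat with some successor in Z. Already a fixed point.
Sat(EG E[error U req]) = {t0, t1, t2, t3, t4, t5, t6}
|Sat(EG E[error U req])| = |{t0, t1, t2, t3, t4, t5, t6}| = 7.

7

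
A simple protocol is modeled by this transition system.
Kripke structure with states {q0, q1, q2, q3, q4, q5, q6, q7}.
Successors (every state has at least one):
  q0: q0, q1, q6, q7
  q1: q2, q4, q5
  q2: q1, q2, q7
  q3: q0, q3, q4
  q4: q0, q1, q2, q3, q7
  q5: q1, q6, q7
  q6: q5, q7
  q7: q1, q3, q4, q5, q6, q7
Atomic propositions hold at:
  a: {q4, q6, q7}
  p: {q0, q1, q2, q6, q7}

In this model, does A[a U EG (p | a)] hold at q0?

Sat(p | a) = {q0, q1, q2, q4, q6, q7}
EG (p | a): greatest fixpoint, start Z0 = {q0, q1, q2, q4, q6, q7}, keep only states in Sat with some successor in Z. Already a fixed point.
Sat(EG (p | a)) = {q0, q1, q2, q4, q6, q7}
A[a U EG (p | a)]: least fixpoint, start Z0 = Sat(EG (p | a)) = {q0, q1, q2, q4, q6, q7}, add states in Sat(a) with every successor in Z. Already a fixed point.
Sat(A[a U EG (p | a)]) = {q0, q1, q2, q4, q6, q7}
q0 ∈ Sat(A[a U EG (p | a)]) = {q0, q1, q2, q4, q6, q7}, so the formula holds at q0.

Yes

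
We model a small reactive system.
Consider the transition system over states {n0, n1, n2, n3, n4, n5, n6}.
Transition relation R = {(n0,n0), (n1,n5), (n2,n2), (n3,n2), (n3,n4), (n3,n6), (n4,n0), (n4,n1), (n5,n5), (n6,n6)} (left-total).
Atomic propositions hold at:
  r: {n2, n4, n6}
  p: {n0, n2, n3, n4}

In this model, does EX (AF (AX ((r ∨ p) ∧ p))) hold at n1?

No

Sat(r ∨ p) = {n0, n2, n3, n4, n6}
Sat((r ∨ p) ∧ p) = {n0, n2, n3, n4}
Sat(AX ((r ∨ p) ∧ p)) = {s : every successor in {n0, n2, n3, n4}} = {n0, n2}
AF (AX ((r ∨ p) ∧ p)): least fixpoint, start Z0 = {n0, n2}, add states with every successor in Z. Already a fixed point.
Sat(AF (AX ((r ∨ p) ∧ p))) = {n0, n2}
Sat(EX (AF (AX ((r ∨ p) ∧ p)))) = {s : some successor in {n0, n2}} = {n0, n2, n3, n4}
n1 ∉ Sat(EX (AF (AX ((r ∨ p) ∧ p)))) = {n0, n2, n3, n4}, so the formula does not hold at n1.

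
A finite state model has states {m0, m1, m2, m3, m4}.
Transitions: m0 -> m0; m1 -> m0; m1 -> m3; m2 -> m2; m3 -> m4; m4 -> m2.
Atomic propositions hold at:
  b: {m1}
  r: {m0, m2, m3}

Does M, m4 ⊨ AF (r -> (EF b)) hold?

Yes

EF b: least fixpoint, start Z0 = {m1}, add states with some successor in Z. Already a fixed point.
Sat(EF b) = {m1}
Sat(r -> (EF b)) = {m1, m4}
AF (r -> (EF b)): least fixpoint, start Z0 = {m1, m4}, add states with every successor in Z. Z1 = {m1, m3, m4}; fixed.
Sat(AF (r -> (EF b))) = {m1, m3, m4}
m4 ∈ Sat(AF (r -> (EF b))) = {m1, m3, m4}, so the formula holds at m4.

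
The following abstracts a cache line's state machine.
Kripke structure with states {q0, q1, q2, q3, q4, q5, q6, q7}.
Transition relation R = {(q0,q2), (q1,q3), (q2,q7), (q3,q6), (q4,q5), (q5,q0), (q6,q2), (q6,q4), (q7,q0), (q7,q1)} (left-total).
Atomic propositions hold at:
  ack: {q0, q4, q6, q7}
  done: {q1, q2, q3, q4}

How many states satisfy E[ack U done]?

E[ack U done]: least fixpoint, start Z0 = Sat(done) = {q1, q2, q3, q4}, add states in Sat(ack) with some successor in Z. Z1 = {q0, q1, q2, q3, q4, q6, q7}; fixed.
Sat(E[ack U done]) = {q0, q1, q2, q3, q4, q6, q7}
|Sat(E[ack U done])| = |{q0, q1, q2, q3, q4, q6, q7}| = 7.

7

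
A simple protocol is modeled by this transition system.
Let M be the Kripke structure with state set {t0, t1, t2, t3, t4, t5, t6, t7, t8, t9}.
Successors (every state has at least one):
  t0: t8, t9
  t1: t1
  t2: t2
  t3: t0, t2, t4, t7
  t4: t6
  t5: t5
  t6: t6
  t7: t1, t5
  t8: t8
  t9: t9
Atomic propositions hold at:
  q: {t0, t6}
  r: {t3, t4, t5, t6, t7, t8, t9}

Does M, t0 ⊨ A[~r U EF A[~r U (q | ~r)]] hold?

Sat(~r) = {t0, t1, t2}
Sat(q | ~r) = {t0, t1, t2, t6}
A[~r U (q | ~r)]: least fixpoint, start Z0 = Sat((q | ~r)) = {t0, t1, t2, t6}, add states in Sat(~r) with every successor in Z. Already a fixed point.
Sat(A[~r U (q | ~r)]) = {t0, t1, t2, t6}
EF A[~r U (q | ~r)]: least fixpoint, start Z0 = {t0, t1, t2, t6}, add states with some successor in Z. Z1 = {t0, t1, t2, t3, t4, t6, t7}; fixed.
Sat(EF A[~r U (q | ~r)]) = {t0, t1, t2, t3, t4, t6, t7}
A[~r U EF A[~r U (q | ~r)]]: least fixpoint, start Z0 = Sat(EF A[~r U (q | ~r)]) = {t0, t1, t2, t3, t4, t6, t7}, add states in Sat(~r) with every successor in Z. Already a fixed point.
Sat(A[~r U EF A[~r U (q | ~r)]]) = {t0, t1, t2, t3, t4, t6, t7}
t0 ∈ Sat(A[~r U EF A[~r U (q | ~r)]]) = {t0, t1, t2, t3, t4, t6, t7}, so the formula holds at t0.

Yes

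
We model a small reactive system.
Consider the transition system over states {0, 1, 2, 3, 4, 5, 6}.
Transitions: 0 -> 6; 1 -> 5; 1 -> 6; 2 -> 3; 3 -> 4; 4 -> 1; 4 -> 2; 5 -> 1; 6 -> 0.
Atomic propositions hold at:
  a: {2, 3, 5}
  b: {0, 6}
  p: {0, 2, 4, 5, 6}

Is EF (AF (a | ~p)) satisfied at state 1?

Yes

Sat(~p) = {1, 3}
Sat(a | ~p) = {1, 2, 3, 5}
AF (a | ~p): least fixpoint, start Z0 = {1, 2, 3, 5}, add states with every successor in Z. Z1 = {1, 2, 3, 4, 5}; fixed.
Sat(AF (a | ~p)) = {1, 2, 3, 4, 5}
EF (AF (a | ~p)): least fixpoint, start Z0 = {1, 2, 3, 4, 5}, add states with some successor in Z. Already a fixed point.
Sat(EF (AF (a | ~p))) = {1, 2, 3, 4, 5}
1 ∈ Sat(EF (AF (a | ~p))) = {1, 2, 3, 4, 5}, so the formula holds at 1.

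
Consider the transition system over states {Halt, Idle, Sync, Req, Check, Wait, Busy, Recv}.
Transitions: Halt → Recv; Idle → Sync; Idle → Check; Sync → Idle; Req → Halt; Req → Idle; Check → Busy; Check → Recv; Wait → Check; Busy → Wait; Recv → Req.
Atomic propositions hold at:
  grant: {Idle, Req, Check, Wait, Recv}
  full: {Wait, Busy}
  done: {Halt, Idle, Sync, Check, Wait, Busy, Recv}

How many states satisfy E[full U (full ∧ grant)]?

2

Sat(full ∧ grant) = {Wait}
E[full U (full ∧ grant)]: least fixpoint, start Z0 = Sat((full ∧ grant)) = {Wait}, add states in Sat(full) with some successor in Z. Z1 = {Wait, Busy}; fixed.
Sat(E[full U (full ∧ grant)]) = {Wait, Busy}
|Sat(E[full U (full ∧ grant)])| = |{Wait, Busy}| = 2.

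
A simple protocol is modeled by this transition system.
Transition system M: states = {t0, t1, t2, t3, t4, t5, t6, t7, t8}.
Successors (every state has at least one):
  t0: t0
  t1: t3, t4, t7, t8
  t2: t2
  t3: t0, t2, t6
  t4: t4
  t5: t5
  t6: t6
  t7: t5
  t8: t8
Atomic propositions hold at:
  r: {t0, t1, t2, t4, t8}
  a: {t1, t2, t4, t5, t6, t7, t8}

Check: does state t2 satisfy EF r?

EF r: least fixpoint, start Z0 = {t0, t1, t2, t4, t8}, add states with some successor in Z. Z1 = {t0, t1, t2, t3, t4, t8}; fixed.
Sat(EF r) = {t0, t1, t2, t3, t4, t8}
t2 ∈ Sat(EF r) = {t0, t1, t2, t3, t4, t8}, so the formula holds at t2.

Yes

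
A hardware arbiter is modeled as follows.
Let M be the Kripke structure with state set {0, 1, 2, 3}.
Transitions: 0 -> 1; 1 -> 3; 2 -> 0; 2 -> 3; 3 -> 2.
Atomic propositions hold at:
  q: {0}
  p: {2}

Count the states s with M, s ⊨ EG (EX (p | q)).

Sat(p | q) = {0, 2}
Sat(EX (p | q)) = {s : some successor in {0, 2}} = {2, 3}
EG (EX (p | q)): greatest fixpoint, start Z0 = {2, 3}, keep only states in Sat with some successor in Z. Already a fixed point.
Sat(EG (EX (p | q))) = {2, 3}
|Sat(EG (EX (p | q)))| = |{2, 3}| = 2.

2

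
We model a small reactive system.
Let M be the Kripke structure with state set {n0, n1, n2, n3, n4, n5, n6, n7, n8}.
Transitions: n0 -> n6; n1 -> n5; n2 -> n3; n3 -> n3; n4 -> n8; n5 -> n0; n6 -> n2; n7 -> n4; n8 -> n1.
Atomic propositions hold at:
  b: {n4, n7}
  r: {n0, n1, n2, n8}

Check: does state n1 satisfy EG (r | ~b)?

Yes

Sat(~b) = {n0, n1, n2, n3, n5, n6, n8}
Sat(r | ~b) = {n0, n1, n2, n3, n5, n6, n8}
EG (r | ~b): greatest fixpoint, start Z0 = {n0, n1, n2, n3, n5, n6, n8}, keep only states in Sat with some successor in Z. Already a fixed point.
Sat(EG (r | ~b)) = {n0, n1, n2, n3, n5, n6, n8}
n1 ∈ Sat(EG (r | ~b)) = {n0, n1, n2, n3, n5, n6, n8}, so the formula holds at n1.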